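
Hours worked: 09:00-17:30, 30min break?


Total time = (17×60+30) - (9×60+0)
= 1050 - 540 = 510 min
Minus break: 510 - 30 = 480 min
= 8h 0m

8h 0m (480 minutes)


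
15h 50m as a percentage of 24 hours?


Total minutes: 15×60 + 50 = 950
Day = 24×60 = 1440 minutes
Fraction = 950/1440 ≈ 0.6597
As a percentage: 950/1440 × 100 ≈ 65.97%

0.6597 (65.97%)


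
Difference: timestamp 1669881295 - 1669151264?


Difference = 1669881295 - 1669151264 = 730031 seconds
In hours: 730031 / 3600 ≈ 202.8
In days: 730031 / 86400 ≈ 8.45

730031 seconds (202.8 hours / 8.45 days)


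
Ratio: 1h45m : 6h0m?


Duration 1: 105 minutes
Duration 2: 360 minutes
Ratio = 105:360
GCD = 15
Simplified = 7:24
As a decimal: 7/24 ≈ 0.29

7:24 (0.29)


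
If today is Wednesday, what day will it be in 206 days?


Saturday

Start: Wednesday (index 2)
(2 + 206) mod 7
= 208 mod 7
= 5
Index 5 → Saturday


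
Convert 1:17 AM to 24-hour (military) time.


01:17

Input: 1:17 AM
AM hour stays: 1


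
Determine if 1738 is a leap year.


Rules: divisible by 4 AND (not by 100 OR by 400)
1738 ÷ 4 = 434 remainder 2 → not divisible by 4
Not divisible by 4 → not a leap year

No


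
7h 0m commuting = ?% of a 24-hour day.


Time: 420 minutes
Day: 1440 minutes
Percentage = (420/1440) × 100 ≈ 29.2%

29.2%


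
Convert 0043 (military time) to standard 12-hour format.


12:43 AM

Hour: 0
0 → 12 AM (midnight)


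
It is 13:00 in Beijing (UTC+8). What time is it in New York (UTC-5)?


Time difference = UTC-5 - UTC+8 = -13 hours
New hour = (13 -13) mod 24
= 0 mod 24 = 0
Minutes unchanged → 00:00

00:00


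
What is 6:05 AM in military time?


Input: 6:05 AM
AM hour stays: 6

06:05


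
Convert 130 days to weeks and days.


18 weeks 4 days

Weeks: 130 ÷ 7 = 18 remainder 4


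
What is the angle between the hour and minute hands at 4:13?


48.5°

Hour hand = 4×30 + 13×0.5 = 126.5°
Minute hand = 13×6 = 78°
Difference = |126.5 - 78| = 48.5°


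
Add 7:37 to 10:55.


18:32

Start: 655 minutes from midnight
Add: 457 minutes
Total: 1112 minutes
Hours: 1112 ÷ 60 = 18 remainder 32


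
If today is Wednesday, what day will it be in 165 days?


Sunday

Start: Wednesday (index 2)
(2 + 165) mod 7
= 167 mod 7
= 6
Index 6 → Sunday


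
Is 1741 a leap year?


Rules: divisible by 4 AND (not by 100 OR by 400)
1741 ÷ 4 = 435 remainder 1 → not divisible by 4
Not divisible by 4 → not a leap year

No


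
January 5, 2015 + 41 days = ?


Start: January 5, 2015
Add 41 days
January 5 → February 1: 31 - 5 + 1 = 27 days (41 - 27 = 14 left)
February 1 + 14 = February 15, 2015

February 15, 2015


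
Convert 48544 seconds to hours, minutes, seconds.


13h 29m 4s

Hours: 48544 ÷ 3600 = 13 remainder 1744
Minutes: 1744 ÷ 60 = 29 remainder 4
Seconds: 4


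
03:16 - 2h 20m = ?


Start: 196 minutes from midnight
Subtract: 140 minutes
Remaining: 196 - 140 = 56
Hours: 0, Minutes: 56

00:56


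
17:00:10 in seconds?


Hours: 17 × 3600 = 61200
Minutes: 0 × 60 = 0
Seconds: 10
Total = 61200 + 0 + 10 = 61210

61210 seconds


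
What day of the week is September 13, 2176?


Zeller's congruence:
q=13, m=9, k=76, j=21
h = (13 + ⌊13×10/5⌋ + 76 + ⌊76/4⌋ + ⌊21/4⌋ - 2×21) mod 7
= (13 + 26 + 76 + 19 + 5 - 42) mod 7
= 97 mod 7 = 6
h=6 → Friday

Friday


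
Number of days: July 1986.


Month: July (month 7)
July has 31 days

31 days


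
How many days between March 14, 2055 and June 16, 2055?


94 days

From March 14, 2055 to June 16, 2055
Rest of March 2055: 31 - 14 = 17
Full months: April 30, May 31
Days into June 2055: 16
Total = 17 + 30 + 31 + 16 = 94 days


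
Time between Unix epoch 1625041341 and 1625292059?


250718 seconds (69.6 hours / 2.90 days)

Difference = 1625292059 - 1625041341 = 250718 seconds
In hours: 250718 / 3600 ≈ 69.6
In days: 250718 / 86400 ≈ 2.90


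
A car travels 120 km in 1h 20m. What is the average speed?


90.0 km/h

Distance: 120 km
Time: 1h 20m = 80 min = 80/60 = 4/3 hours
Speed = 120 ÷ (4/3) = 120 × 3 / 4 = 360/4 = 90.0 km/h


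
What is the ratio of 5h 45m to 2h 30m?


23:10 (2.30)

Duration 1: 345 minutes
Duration 2: 150 minutes
Ratio = 345:150
GCD = 15
Simplified = 23:10
As a decimal: 23/10 = 2.30


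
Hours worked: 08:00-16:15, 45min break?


Total time = (16×60+15) - (8×60+0)
= 975 - 480 = 495 min
Minus break: 495 - 45 = 450 min
= 7h 30m

7h 30m (450 minutes)


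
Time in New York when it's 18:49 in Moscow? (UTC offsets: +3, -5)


Time difference = UTC-5 - UTC+3 = -8 hours
New hour = (18 -8) mod 24
= 10 mod 24 = 10
Minutes unchanged → 10:49

10:49


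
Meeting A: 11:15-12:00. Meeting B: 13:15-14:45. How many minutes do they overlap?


0 minutes

Meeting A: 675-720 (in minutes from midnight)
Meeting B: 795-885
Overlap start = max(675, 795) = 795
Overlap end = min(720, 885) = 720
Overlap = max(0, 720 - 795) = 0 min


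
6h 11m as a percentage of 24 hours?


Total minutes: 6×60 + 11 = 371
Day = 24×60 = 1440 minutes
Fraction = 371/1440 ≈ 0.2576
As a percentage: 371/1440 × 100 ≈ 25.76%

0.2576 (25.76%)


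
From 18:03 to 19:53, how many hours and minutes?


1h 50m

End time in minutes: 19×60 + 53 = 1193
Start time in minutes: 18×60 + 3 = 1083
Difference = 1193 - 1083 = 110 minutes
= 1 hours 50 minutes


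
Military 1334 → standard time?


1:34 PM

Hour: 13
13 - 12 = 1 → PM


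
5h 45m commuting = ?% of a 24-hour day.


24.0%

Time: 345 minutes
Day: 1440 minutes
Percentage = (345/1440) × 100 ≈ 24.0%


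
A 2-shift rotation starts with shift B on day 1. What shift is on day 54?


Shifts: A, B
Start: B (index 1)
Day 54: (1 + 54 - 1) mod 2
= 54 mod 2
= 0
Index 0 → shift A

Shift A


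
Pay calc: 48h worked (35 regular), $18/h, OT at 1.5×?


Regular: 35h × $18 = $630.00
Overtime: 48 - 35 = 13h
OT pay: 13h × $18 × 1.5 = $351.00
Total = $630.00 + $351.00 = $981.00

$981.00


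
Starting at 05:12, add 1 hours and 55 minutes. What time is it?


Start: 312 minutes from midnight
Add: 115 minutes
Total: 427 minutes
Hours: 427 ÷ 60 = 7 remainder 7

07:07


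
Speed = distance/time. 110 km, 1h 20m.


82.5 km/h

Distance: 110 km
Time: 1h 20m = 80 min = 80/60 = 4/3 hours
Speed = 110 ÷ (4/3) = 110 × 3 / 4 = 330/4 = 82.5 km/h


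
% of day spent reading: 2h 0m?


8.3%

Time: 120 minutes
Day: 1440 minutes
Percentage = (120/1440) × 100 ≈ 8.3%


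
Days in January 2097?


Month: January (month 1)
January has 31 days

31 days


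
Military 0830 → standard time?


Hour: 8
8 < 12 → AM

8:30 AM


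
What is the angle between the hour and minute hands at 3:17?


3.5°

Hour hand = 3×30 + 17×0.5 = 98.5°
Minute hand = 17×6 = 102°
Difference = |98.5 - 102| = 3.5°


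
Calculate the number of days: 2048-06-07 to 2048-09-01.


86 days

From June 7, 2048 to September 1, 2048
Rest of June 2048: 30 - 7 = 23
Full months: July 31, August 31
Days into September 2048: 1
Total = 23 + 31 + 31 + 1 = 86 days


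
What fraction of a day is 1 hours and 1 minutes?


Total minutes: 1×60 + 1 = 61
Day = 24×60 = 1440 minutes
Fraction = 61/1440 ≈ 0.0424
As a percentage: 61/1440 × 100 ≈ 4.24%

0.0424 (4.24%)


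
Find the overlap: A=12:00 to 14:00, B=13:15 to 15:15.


45 minutes

Meeting A: 720-840 (in minutes from midnight)
Meeting B: 795-915
Overlap start = max(720, 795) = 795
Overlap end = min(840, 915) = 840
Overlap = max(0, 840 - 795) = 45 min


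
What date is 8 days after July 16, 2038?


July 24, 2038

Start: July 16, 2038
Add 8 days
July 16 + 8 = July 24, 2038


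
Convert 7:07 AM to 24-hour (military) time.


07:07

Input: 7:07 AM
AM hour stays: 7


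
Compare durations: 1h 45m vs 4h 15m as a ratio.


Duration 1: 105 minutes
Duration 2: 255 minutes
Ratio = 105:255
GCD = 15
Simplified = 7:17
As a decimal: 7/17 ≈ 0.41

7:17 (0.41)


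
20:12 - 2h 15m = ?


17:57

Start: 1212 minutes from midnight
Subtract: 135 minutes
Remaining: 1212 - 135 = 1077
Hours: 17, Minutes: 57


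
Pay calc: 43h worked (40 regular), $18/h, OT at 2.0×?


$828.00

Regular: 40h × $18 = $720.00
Overtime: 43 - 40 = 3h
OT pay: 3h × $18 × 2.0 = $108.00
Total = $720.00 + $108.00 = $828.00


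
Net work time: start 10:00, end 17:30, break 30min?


7h 0m (420 minutes)

Total time = (17×60+30) - (10×60+0)
= 1050 - 600 = 450 min
Minus break: 450 - 30 = 420 min
= 7h 0m


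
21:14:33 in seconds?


Hours: 21 × 3600 = 75600
Minutes: 14 × 60 = 840
Seconds: 33
Total = 75600 + 840 + 33 = 76473

76473 seconds


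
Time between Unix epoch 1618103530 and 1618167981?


64451 seconds (17.9 hours / 0.75 days)

Difference = 1618167981 - 1618103530 = 64451 seconds
In hours: 64451 / 3600 ≈ 17.9
In days: 64451 / 86400 ≈ 0.75


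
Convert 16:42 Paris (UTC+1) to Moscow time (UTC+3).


18:42

Time difference = UTC+3 - UTC+1 = +2 hours
New hour = (16 + 2) mod 24
= 18 mod 24 = 18
Minutes unchanged → 18:42


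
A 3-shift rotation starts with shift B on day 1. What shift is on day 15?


Shift A

Shifts: A, B, C
Start: B (index 1)
Day 15: (1 + 15 - 1) mod 3
= 15 mod 3
= 0
Index 0 → shift A


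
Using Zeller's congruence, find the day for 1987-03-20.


Friday

Zeller's congruence:
q=20, m=3, k=87, j=19
h = (20 + ⌊13×4/5⌋ + 87 + ⌊87/4⌋ + ⌊19/4⌋ - 2×19) mod 7
= (20 + 10 + 87 + 21 + 4 - 38) mod 7
= 104 mod 7 = 6
h=6 → Friday


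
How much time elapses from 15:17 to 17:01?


End time in minutes: 17×60 + 1 = 1021
Start time in minutes: 15×60 + 17 = 917
Difference = 1021 - 917 = 104 minutes
= 1 hours 44 minutes

1h 44m


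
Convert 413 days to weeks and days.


59 weeks 0 days

Weeks: 413 ÷ 7 = 59 remainder 0


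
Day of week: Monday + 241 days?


Start: Monday (index 0)
(0 + 241) mod 7
= 241 mod 7
= 3
Index 3 → Thursday

Thursday


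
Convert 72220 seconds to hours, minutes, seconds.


Hours: 72220 ÷ 3600 = 20 remainder 220
Minutes: 220 ÷ 60 = 3 remainder 40
Seconds: 40

20h 3m 40s


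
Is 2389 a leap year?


No

Rules: divisible by 4 AND (not by 100 OR by 400)
2389 ÷ 4 = 597 remainder 1 → not divisible by 4
Not divisible by 4 → not a leap year


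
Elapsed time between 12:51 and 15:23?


2h 32m

End time in minutes: 15×60 + 23 = 923
Start time in minutes: 12×60 + 51 = 771
Difference = 923 - 771 = 152 minutes
= 2 hours 32 minutes


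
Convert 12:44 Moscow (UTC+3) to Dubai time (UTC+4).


13:44

Time difference = UTC+4 - UTC+3 = +1 hours
New hour = (12 + 1) mod 24
= 13 mod 24 = 13
Minutes unchanged → 13:44


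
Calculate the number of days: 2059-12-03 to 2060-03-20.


From December 3, 2059 to March 20, 2060
Rest of December 2059: 31 - 3 = 28
Full months: January 31, February 2060 29
Days into March 2060: 20
Total = 28 + 31 + 29 + 20 = 108 days

108 days


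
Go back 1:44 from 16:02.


Start: 962 minutes from midnight
Subtract: 104 minutes
Remaining: 962 - 104 = 858
Hours: 14, Minutes: 18

14:18


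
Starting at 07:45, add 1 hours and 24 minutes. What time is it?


09:09

Start: 465 minutes from midnight
Add: 84 minutes
Total: 549 minutes
Hours: 549 ÷ 60 = 9 remainder 9


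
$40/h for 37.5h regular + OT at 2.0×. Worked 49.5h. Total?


Regular: 37.5h × $40 = $1500.00
Overtime: 49.5 - 37.5 = 12.0h
OT pay: 12.0h × $40 × 2.0 = $960.00
Total = $1500.00 + $960.00 = $2460.00

$2460.00


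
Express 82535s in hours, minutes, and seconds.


Hours: 82535 ÷ 3600 = 22 remainder 3335
Minutes: 3335 ÷ 60 = 55 remainder 35
Seconds: 35

22h 55m 35s


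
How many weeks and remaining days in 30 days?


4 weeks 2 days

Weeks: 30 ÷ 7 = 4 remainder 2


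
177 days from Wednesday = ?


Start: Wednesday (index 2)
(2 + 177) mod 7
= 179 mod 7
= 4
Index 4 → Friday

Friday


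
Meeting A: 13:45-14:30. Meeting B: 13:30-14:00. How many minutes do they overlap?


Meeting A: 825-870 (in minutes from midnight)
Meeting B: 810-840
Overlap start = max(825, 810) = 825
Overlap end = min(870, 840) = 840
Overlap = max(0, 840 - 825) = 15 min

15 minutes


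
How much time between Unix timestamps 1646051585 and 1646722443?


670858 seconds (186.3 hours / 7.76 days)

Difference = 1646722443 - 1646051585 = 670858 seconds
In hours: 670858 / 3600 ≈ 186.3
In days: 670858 / 86400 ≈ 7.76


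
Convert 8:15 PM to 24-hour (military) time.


Input: 8:15 PM
PM: 8 + 12 = 20

20:15


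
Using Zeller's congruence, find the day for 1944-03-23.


Thursday

Zeller's congruence:
q=23, m=3, k=44, j=19
h = (23 + ⌊13×4/5⌋ + 44 + ⌊44/4⌋ + ⌊19/4⌋ - 2×19) mod 7
= (23 + 10 + 44 + 11 + 4 - 38) mod 7
= 54 mod 7 = 5
h=5 → Thursday


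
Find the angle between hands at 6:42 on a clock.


Hour hand = 6×30 + 42×0.5 = 201.0°
Minute hand = 42×6 = 252°
Difference = |201.0 - 252| = 51.0°

51.0°


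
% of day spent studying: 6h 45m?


28.1%

Time: 405 minutes
Day: 1440 minutes
Percentage = (405/1440) × 100 ≈ 28.1%


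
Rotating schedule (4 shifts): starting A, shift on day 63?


Shift C

Shifts: A, B, C, D
Start: A (index 0)
Day 63: (0 + 63 - 1) mod 4
= 62 mod 4
= 2
Index 2 → shift C


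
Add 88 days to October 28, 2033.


January 24, 2034

Start: October 28, 2033
Add 88 days
October 28 → November 1: 31 - 28 + 1 = 4 days (88 - 4 = 84 left)
November 1 → December 1: 30 - 1 + 1 = 30 days (84 - 30 = 54 left)
December 1 → January 1: 31 - 1 + 1 = 31 days (54 - 31 = 23 left)
January 1 + 23 = January 24, 2034


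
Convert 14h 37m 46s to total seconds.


Hours: 14 × 3600 = 50400
Minutes: 37 × 60 = 2220
Seconds: 46
Total = 50400 + 2220 + 46 = 52666

52666 seconds


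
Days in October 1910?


31 days

Month: October (month 10)
October has 31 days


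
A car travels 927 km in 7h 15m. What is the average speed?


Distance: 927 km
Time: 7h 15m = 435 min = 435/60 = 29/4 hours
Speed = 927 ÷ (29/4) = 927 × 4 / 29 = 3708/29 ≈ 127.9 km/h

127.9 km/h


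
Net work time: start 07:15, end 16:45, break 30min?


Total time = (16×60+45) - (7×60+15)
= 1005 - 435 = 570 min
Minus break: 570 - 30 = 540 min
= 9h 0m

9h 0m (540 minutes)


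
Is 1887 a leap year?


Rules: divisible by 4 AND (not by 100 OR by 400)
1887 ÷ 4 = 471 remainder 3 → not divisible by 4
Not divisible by 4 → not a leap year

No


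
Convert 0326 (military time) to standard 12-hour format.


3:26 AM

Hour: 3
3 < 12 → AM


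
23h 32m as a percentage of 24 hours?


0.9806 (98.06%)

Total minutes: 23×60 + 32 = 1412
Day = 24×60 = 1440 minutes
Fraction = 1412/1440 ≈ 0.9806
As a percentage: 1412/1440 × 100 ≈ 98.06%


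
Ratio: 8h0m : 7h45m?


Duration 1: 480 minutes
Duration 2: 465 minutes
Ratio = 480:465
GCD = 15
Simplified = 32:31
As a decimal: 32/31 ≈ 1.03

32:31 (1.03)


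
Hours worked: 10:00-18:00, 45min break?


Total time = (18×60+0) - (10×60+0)
= 1080 - 600 = 480 min
Minus break: 480 - 45 = 435 min
= 7h 15m

7h 15m (435 minutes)


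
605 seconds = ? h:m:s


Hours: 605 ÷ 3600 = 0 remainder 605
Minutes: 605 ÷ 60 = 10 remainder 5
Seconds: 5

0h 10m 5s


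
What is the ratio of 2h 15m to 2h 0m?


Duration 1: 135 minutes
Duration 2: 120 minutes
Ratio = 135:120
GCD = 15
Simplified = 9:8
As a decimal: 9/8 ≈ 1.13

9:8 (1.13)


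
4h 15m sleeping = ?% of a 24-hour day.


17.7%

Time: 255 minutes
Day: 1440 minutes
Percentage = (255/1440) × 100 ≈ 17.7%


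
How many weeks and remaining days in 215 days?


30 weeks 5 days

Weeks: 215 ÷ 7 = 30 remainder 5


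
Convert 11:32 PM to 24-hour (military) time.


23:32

Input: 11:32 PM
PM: 11 + 12 = 23


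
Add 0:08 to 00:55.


Start: 55 minutes from midnight
Add: 8 minutes
Total: 63 minutes
Hours: 63 ÷ 60 = 1 remainder 3

01:03


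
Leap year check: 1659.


Rules: divisible by 4 AND (not by 100 OR by 400)
1659 ÷ 4 = 414 remainder 3 → not divisible by 4
Not divisible by 4 → not a leap year

No


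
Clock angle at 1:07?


8.5°

Hour hand = 1×30 + 7×0.5 = 33.5°
Minute hand = 7×6 = 42°
Difference = |33.5 - 42| = 8.5°


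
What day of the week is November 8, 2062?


Wednesday

Zeller's congruence:
q=8, m=11, k=62, j=20
h = (8 + ⌊13×12/5⌋ + 62 + ⌊62/4⌋ + ⌊20/4⌋ - 2×20) mod 7
= (8 + 31 + 62 + 15 + 5 - 40) mod 7
= 81 mod 7 = 4
h=4 → Wednesday


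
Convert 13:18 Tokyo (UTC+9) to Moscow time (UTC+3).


Time difference = UTC+3 - UTC+9 = -6 hours
New hour = (13 -6) mod 24
= 7 mod 24 = 7
Minutes unchanged → 07:18

07:18


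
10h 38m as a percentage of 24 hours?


0.4431 (44.31%)

Total minutes: 10×60 + 38 = 638
Day = 24×60 = 1440 minutes
Fraction = 638/1440 ≈ 0.4431
As a percentage: 638/1440 × 100 ≈ 44.31%


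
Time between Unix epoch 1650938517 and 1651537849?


599332 seconds (166.5 hours / 6.94 days)

Difference = 1651537849 - 1650938517 = 599332 seconds
In hours: 599332 / 3600 ≈ 166.5
In days: 599332 / 86400 ≈ 6.94


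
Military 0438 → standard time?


4:38 AM

Hour: 4
4 < 12 → AM


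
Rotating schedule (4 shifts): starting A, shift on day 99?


Shift C

Shifts: A, B, C, D
Start: A (index 0)
Day 99: (0 + 99 - 1) mod 4
= 98 mod 4
= 2
Index 2 → shift C


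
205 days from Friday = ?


Start: Friday (index 4)
(4 + 205) mod 7
= 209 mod 7
= 6
Index 6 → Sunday

Sunday


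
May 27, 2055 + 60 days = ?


Start: May 27, 2055
Add 60 days
May 27 → June 1: 31 - 27 + 1 = 5 days (60 - 5 = 55 left)
June 1 → July 1: 30 - 1 + 1 = 30 days (55 - 30 = 25 left)
July 1 + 25 = July 26, 2055

July 26, 2055


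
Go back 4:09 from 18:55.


14:46

Start: 1135 minutes from midnight
Subtract: 249 minutes
Remaining: 1135 - 249 = 886
Hours: 14, Minutes: 46


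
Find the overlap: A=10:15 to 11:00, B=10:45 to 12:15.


Meeting A: 615-660 (in minutes from midnight)
Meeting B: 645-735
Overlap start = max(615, 645) = 645
Overlap end = min(660, 735) = 660
Overlap = max(0, 660 - 645) = 15 min

15 minutes


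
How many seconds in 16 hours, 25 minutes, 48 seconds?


59148 seconds

Hours: 16 × 3600 = 57600
Minutes: 25 × 60 = 1500
Seconds: 48
Total = 57600 + 1500 + 48 = 59148


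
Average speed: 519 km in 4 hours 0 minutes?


129.8 km/h

Distance: 519 km
Time: 4 hours
Speed = 519 / 4 ≈ 129.8 km/h


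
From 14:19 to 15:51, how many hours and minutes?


End time in minutes: 15×60 + 51 = 951
Start time in minutes: 14×60 + 19 = 859
Difference = 951 - 859 = 92 minutes
= 1 hours 32 minutes

1h 32m


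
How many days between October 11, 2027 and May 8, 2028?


From October 11, 2027 to May 8, 2028
Rest of October 2027: 31 - 11 = 20
Full months: November 30, December 31, January 31, February 2028 29, March 31, April 30
Days into May 2028: 8
Total = 20 + 30 + 31 + 31 + 29 + 31 + 30 + 8 = 210 days

210 days


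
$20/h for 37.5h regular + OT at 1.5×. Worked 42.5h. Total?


Regular: 37.5h × $20 = $750.00
Overtime: 42.5 - 37.5 = 5.0h
OT pay: 5.0h × $20 × 1.5 = $150.00
Total = $750.00 + $150.00 = $900.00

$900.00


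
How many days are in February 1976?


29 days

Month: February (month 2)
February: 28 or 29 (leap year)
1976 leap year? Yes


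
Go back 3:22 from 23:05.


Start: 1385 minutes from midnight
Subtract: 202 minutes
Remaining: 1385 - 202 = 1183
Hours: 19, Minutes: 43

19:43


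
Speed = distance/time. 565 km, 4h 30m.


125.6 km/h

Distance: 565 km
Time: 4h 30m = 270 min = 270/60 = 9/2 hours
Speed = 565 ÷ (9/2) = 565 × 2 / 9 = 1130/9 ≈ 125.6 km/h


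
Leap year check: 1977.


Rules: divisible by 4 AND (not by 100 OR by 400)
1977 ÷ 4 = 494 remainder 1 → not divisible by 4
Not divisible by 4 → not a leap year

No


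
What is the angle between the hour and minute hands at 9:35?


77.5°

Hour hand = 9×30 + 35×0.5 = 287.5°
Minute hand = 35×6 = 210°
Difference = |287.5 - 210| = 77.5°


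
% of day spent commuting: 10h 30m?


Time: 630 minutes
Day: 1440 minutes
Percentage = (630/1440) × 100 ≈ 43.8%

43.8%


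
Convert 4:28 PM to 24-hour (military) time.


Input: 4:28 PM
PM: 4 + 12 = 16

16:28


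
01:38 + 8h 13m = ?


09:51

Start: 98 minutes from midnight
Add: 493 minutes
Total: 591 minutes
Hours: 591 ÷ 60 = 9 remainder 51


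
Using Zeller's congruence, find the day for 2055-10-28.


Thursday

Zeller's congruence:
q=28, m=10, k=55, j=20
h = (28 + ⌊13×11/5⌋ + 55 + ⌊55/4⌋ + ⌊20/4⌋ - 2×20) mod 7
= (28 + 28 + 55 + 13 + 5 - 40) mod 7
= 89 mod 7 = 5
h=5 → Thursday


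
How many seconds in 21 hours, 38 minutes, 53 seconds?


77933 seconds

Hours: 21 × 3600 = 75600
Minutes: 38 × 60 = 2280
Seconds: 53
Total = 75600 + 2280 + 53 = 77933


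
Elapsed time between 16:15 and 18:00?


End time in minutes: 18×60 + 0 = 1080
Start time in minutes: 16×60 + 15 = 975
Difference = 1080 - 975 = 105 minutes
= 1 hours 45 minutes

1h 45m


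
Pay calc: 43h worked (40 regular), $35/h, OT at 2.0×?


Regular: 40h × $35 = $1400.00
Overtime: 43 - 40 = 3h
OT pay: 3h × $35 × 2.0 = $210.00
Total = $1400.00 + $210.00 = $1610.00

$1610.00


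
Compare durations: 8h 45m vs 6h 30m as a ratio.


Duration 1: 525 minutes
Duration 2: 390 minutes
Ratio = 525:390
GCD = 15
Simplified = 35:26
As a decimal: 35/26 ≈ 1.35

35:26 (1.35)


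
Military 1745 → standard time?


Hour: 17
17 - 12 = 5 → PM

5:45 PM


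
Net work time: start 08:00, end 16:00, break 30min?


7h 30m (450 minutes)

Total time = (16×60+0) - (8×60+0)
= 960 - 480 = 480 min
Minus break: 480 - 30 = 450 min
= 7h 30m


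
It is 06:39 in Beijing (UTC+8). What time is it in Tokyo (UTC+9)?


Time difference = UTC+9 - UTC+8 = +1 hours
New hour = (6 + 1) mod 24
= 7 mod 24 = 7
Minutes unchanged → 07:39

07:39


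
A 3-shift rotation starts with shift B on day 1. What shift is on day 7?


Shifts: A, B, C
Start: B (index 1)
Day 7: (1 + 7 - 1) mod 3
= 7 mod 3
= 1
Index 1 → shift B

Shift B


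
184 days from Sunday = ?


Start: Sunday (index 6)
(6 + 184) mod 7
= 190 mod 7
= 1
Index 1 → Tuesday

Tuesday


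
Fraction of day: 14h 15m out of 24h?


Total minutes: 14×60 + 15 = 855
Day = 24×60 = 1440 minutes
Fraction = 855/1440 ≈ 0.5938
As a percentage: 855/1440 × 100 ≈ 59.38%

0.5938 (59.38%)


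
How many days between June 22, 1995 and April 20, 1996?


From June 22, 1995 to April 20, 1996
Rest of June 1995: 30 - 22 = 8
Full months: July 31, August 31, September 30, October 31, November 30, December 31, January 31, February 1996 29, March 31
Days into April 1996: 20
Total = 8 + 31 + 31 + 30 + 31 + 30 + 31 + 31 + 29 + 31 + 20 = 303 days

303 days


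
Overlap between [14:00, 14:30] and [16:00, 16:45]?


Meeting A: 840-870 (in minutes from midnight)
Meeting B: 960-1005
Overlap start = max(840, 960) = 960
Overlap end = min(870, 1005) = 870
Overlap = max(0, 870 - 960) = 0 min

0 minutes


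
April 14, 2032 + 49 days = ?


Start: April 14, 2032
Add 49 days
April 14 → May 1: 30 - 14 + 1 = 17 days (49 - 17 = 32 left)
May 1 → June 1: 31 - 1 + 1 = 31 days (32 - 31 = 1 left)
June 1 + 1 = June 2, 2032

June 2, 2032


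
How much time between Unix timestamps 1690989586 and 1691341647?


352061 seconds (97.8 hours / 4.07 days)

Difference = 1691341647 - 1690989586 = 352061 seconds
In hours: 352061 / 3600 ≈ 97.8
In days: 352061 / 86400 ≈ 4.07


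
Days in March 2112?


31 days

Month: March (month 3)
March has 31 days


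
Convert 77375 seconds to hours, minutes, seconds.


21h 29m 35s

Hours: 77375 ÷ 3600 = 21 remainder 1775
Minutes: 1775 ÷ 60 = 29 remainder 35
Seconds: 35


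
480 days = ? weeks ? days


68 weeks 4 days

Weeks: 480 ÷ 7 = 68 remainder 4


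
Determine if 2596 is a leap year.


Yes

Rules: divisible by 4 AND (not by 100 OR by 400)
2596 ÷ 4 = 649 exactly → divisible by 4
2596 ÷ 100 = 25 remainder 96 → not divisible by 100
Divisible by 4 but not by 100 → leap year


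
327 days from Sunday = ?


Friday

Start: Sunday (index 6)
(6 + 327) mod 7
= 333 mod 7
= 4
Index 4 → Friday


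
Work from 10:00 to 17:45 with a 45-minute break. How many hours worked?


7h 0m (420 minutes)

Total time = (17×60+45) - (10×60+0)
= 1065 - 600 = 465 min
Minus break: 465 - 45 = 420 min
= 7h 0m


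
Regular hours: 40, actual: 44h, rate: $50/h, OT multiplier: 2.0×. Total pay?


Regular: 40h × $50 = $2000.00
Overtime: 44 - 40 = 4h
OT pay: 4h × $50 × 2.0 = $400.00
Total = $2000.00 + $400.00 = $2400.00

$2400.00


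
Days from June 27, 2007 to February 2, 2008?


220 days

From June 27, 2007 to February 2, 2008
Rest of June 2007: 30 - 27 = 3
Full months: July 31, August 31, September 30, October 31, November 30, December 31, January 31
Days into February 2008: 2
Total = 3 + 31 + 31 + 30 + 31 + 30 + 31 + 31 + 2 = 220 days


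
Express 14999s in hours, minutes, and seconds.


Hours: 14999 ÷ 3600 = 4 remainder 599
Minutes: 599 ÷ 60 = 9 remainder 59
Seconds: 59

4h 9m 59s


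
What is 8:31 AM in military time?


08:31

Input: 8:31 AM
AM hour stays: 8


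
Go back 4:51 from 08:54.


04:03

Start: 534 minutes from midnight
Subtract: 291 minutes
Remaining: 534 - 291 = 243
Hours: 4, Minutes: 3


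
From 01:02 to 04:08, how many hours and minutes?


3h 6m

End time in minutes: 4×60 + 8 = 248
Start time in minutes: 1×60 + 2 = 62
Difference = 248 - 62 = 186 minutes
= 3 hours 6 minutes


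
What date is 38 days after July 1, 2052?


August 8, 2052

Start: July 1, 2052
Add 38 days
July 1 → August 1: 31 - 1 + 1 = 31 days (38 - 31 = 7 left)
August 1 + 7 = August 8, 2052


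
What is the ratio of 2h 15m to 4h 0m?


9:16 (0.56)

Duration 1: 135 minutes
Duration 2: 240 minutes
Ratio = 135:240
GCD = 15
Simplified = 9:16
As a decimal: 9/16 ≈ 0.56


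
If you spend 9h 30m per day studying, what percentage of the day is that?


Time: 570 minutes
Day: 1440 minutes
Percentage = (570/1440) × 100 ≈ 39.6%

39.6%


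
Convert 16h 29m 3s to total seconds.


Hours: 16 × 3600 = 57600
Minutes: 29 × 60 = 1740
Seconds: 3
Total = 57600 + 1740 + 3 = 59343

59343 seconds


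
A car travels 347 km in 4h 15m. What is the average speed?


81.6 km/h

Distance: 347 km
Time: 4h 15m = 255 min = 255/60 = 17/4 hours
Speed = 347 ÷ (17/4) = 347 × 4 / 17 = 1388/17 ≈ 81.6 km/h


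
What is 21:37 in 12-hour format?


Hour: 21
21 - 12 = 9 → PM

9:37 PM


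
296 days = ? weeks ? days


Weeks: 296 ÷ 7 = 42 remainder 2

42 weeks 2 days


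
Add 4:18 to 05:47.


Start: 347 minutes from midnight
Add: 258 minutes
Total: 605 minutes
Hours: 605 ÷ 60 = 10 remainder 5

10:05


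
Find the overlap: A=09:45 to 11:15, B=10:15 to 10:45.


Meeting A: 585-675 (in minutes from midnight)
Meeting B: 615-645
Overlap start = max(585, 615) = 615
Overlap end = min(675, 645) = 645
Overlap = max(0, 645 - 615) = 30 min

30 minutes


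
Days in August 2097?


31 days

Month: August (month 8)
August has 31 days


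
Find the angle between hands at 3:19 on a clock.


Hour hand = 3×30 + 19×0.5 = 99.5°
Minute hand = 19×6 = 114°
Difference = |99.5 - 114| = 14.5°

14.5°


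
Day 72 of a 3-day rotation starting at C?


Shifts: A, B, C
Start: C (index 2)
Day 72: (2 + 72 - 1) mod 3
= 73 mod 3
= 1
Index 1 → shift B

Shift B


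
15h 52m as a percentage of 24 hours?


Total minutes: 15×60 + 52 = 952
Day = 24×60 = 1440 minutes
Fraction = 952/1440 ≈ 0.6611
As a percentage: 952/1440 × 100 ≈ 66.11%

0.6611 (66.11%)


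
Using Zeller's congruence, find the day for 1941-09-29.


Zeller's congruence:
q=29, m=9, k=41, j=19
h = (29 + ⌊13×10/5⌋ + 41 + ⌊41/4⌋ + ⌊19/4⌋ - 2×19) mod 7
= (29 + 26 + 41 + 10 + 4 - 38) mod 7
= 72 mod 7 = 2
h=2 → Monday

Monday


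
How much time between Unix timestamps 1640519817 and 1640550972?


31155 seconds (8.7 hours / 0.36 days)

Difference = 1640550972 - 1640519817 = 31155 seconds
In hours: 31155 / 3600 ≈ 8.7
In days: 31155 / 86400 ≈ 0.36


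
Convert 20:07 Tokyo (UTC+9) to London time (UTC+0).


Time difference = UTC+0 - UTC+9 = -9 hours
New hour = (20 -9) mod 24
= 11 mod 24 = 11
Minutes unchanged → 11:07

11:07


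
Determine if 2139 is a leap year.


Rules: divisible by 4 AND (not by 100 OR by 400)
2139 ÷ 4 = 534 remainder 3 → not divisible by 4
Not divisible by 4 → not a leap year

No


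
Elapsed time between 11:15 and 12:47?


1h 32m

End time in minutes: 12×60 + 47 = 767
Start time in minutes: 11×60 + 15 = 675
Difference = 767 - 675 = 92 minutes
= 1 hours 32 minutes


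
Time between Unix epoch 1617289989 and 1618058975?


Difference = 1618058975 - 1617289989 = 768986 seconds
In hours: 768986 / 3600 ≈ 213.6
In days: 768986 / 86400 ≈ 8.90

768986 seconds (213.6 hours / 8.90 days)


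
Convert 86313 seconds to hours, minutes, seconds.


23h 58m 33s

Hours: 86313 ÷ 3600 = 23 remainder 3513
Minutes: 3513 ÷ 60 = 58 remainder 33
Seconds: 33


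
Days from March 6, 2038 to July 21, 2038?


137 days

From March 6, 2038 to July 21, 2038
Rest of March 2038: 31 - 6 = 25
Full months: April 30, May 31, June 30
Days into July 2038: 21
Total = 25 + 30 + 31 + 30 + 21 = 137 days


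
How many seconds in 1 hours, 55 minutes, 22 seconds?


Hours: 1 × 3600 = 3600
Minutes: 55 × 60 = 3300
Seconds: 22
Total = 3600 + 3300 + 22 = 6922

6922 seconds


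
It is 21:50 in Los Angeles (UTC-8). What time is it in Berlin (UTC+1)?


Time difference = UTC+1 - UTC-8 = +9 hours
New hour = (21 + 9) mod 24
= 30 mod 24 = 6
Minutes unchanged → 06:50; 30 ≥ 24 → next day

06:50 (next day)


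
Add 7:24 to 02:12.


09:36

Start: 132 minutes from midnight
Add: 444 minutes
Total: 576 minutes
Hours: 576 ÷ 60 = 9 remainder 36


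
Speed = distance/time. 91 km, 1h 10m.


78.0 km/h

Distance: 91 km
Time: 1h 10m = 70 min = 70/60 = 7/6 hours
Speed = 91 ÷ (7/6) = 91 × 6 / 7 = 546/7 = 78.0 km/h


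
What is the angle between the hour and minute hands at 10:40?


80.0°

Hour hand = 10×30 + 40×0.5 = 320.0°
Minute hand = 40×6 = 240°
Difference = |320.0 - 240| = 80.0°


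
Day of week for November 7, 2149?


Zeller's congruence:
q=7, m=11, k=49, j=21
h = (7 + ⌊13×12/5⌋ + 49 + ⌊49/4⌋ + ⌊21/4⌋ - 2×21) mod 7
= (7 + 31 + 49 + 12 + 5 - 42) mod 7
= 62 mod 7 = 6
h=6 → Friday

Friday


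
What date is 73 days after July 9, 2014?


September 20, 2014

Start: July 9, 2014
Add 73 days
July 9 → August 1: 31 - 9 + 1 = 23 days (73 - 23 = 50 left)
August 1 → September 1: 31 - 1 + 1 = 31 days (50 - 31 = 19 left)
September 1 + 19 = September 20, 2014


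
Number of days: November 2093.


Month: November (month 11)
November has 30 days

30 days


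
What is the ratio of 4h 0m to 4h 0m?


1:1 (1.00)

Duration 1: 240 minutes
Duration 2: 240 minutes
Ratio = 240:240
GCD = 240
Simplified = 1:1
As a decimal: 1/1 = 1.00


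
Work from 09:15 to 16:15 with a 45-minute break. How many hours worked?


Total time = (16×60+15) - (9×60+15)
= 975 - 555 = 420 min
Minus break: 420 - 45 = 375 min
= 6h 15m

6h 15m (375 minutes)


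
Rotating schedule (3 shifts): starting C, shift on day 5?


Shifts: A, B, C
Start: C (index 2)
Day 5: (2 + 5 - 1) mod 3
= 6 mod 3
= 0
Index 0 → shift A

Shift A


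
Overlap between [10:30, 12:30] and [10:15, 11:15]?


Meeting A: 630-750 (in minutes from midnight)
Meeting B: 615-675
Overlap start = max(630, 615) = 630
Overlap end = min(750, 675) = 675
Overlap = max(0, 675 - 630) = 45 min

45 minutes


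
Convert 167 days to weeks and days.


Weeks: 167 ÷ 7 = 23 remainder 6

23 weeks 6 days


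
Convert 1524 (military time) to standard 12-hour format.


3:24 PM

Hour: 15
15 - 12 = 3 → PM


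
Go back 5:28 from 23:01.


Start: 1381 minutes from midnight
Subtract: 328 minutes
Remaining: 1381 - 328 = 1053
Hours: 17, Minutes: 33

17:33


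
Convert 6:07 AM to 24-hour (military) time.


06:07

Input: 6:07 AM
AM hour stays: 6


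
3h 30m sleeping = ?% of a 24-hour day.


Time: 210 minutes
Day: 1440 minutes
Percentage = (210/1440) × 100 ≈ 14.6%

14.6%


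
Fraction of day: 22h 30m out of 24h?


0.9375 (93.75%)

Total minutes: 22×60 + 30 = 1350
Day = 24×60 = 1440 minutes
Fraction = 1350/1440 = 0.9375
As a percentage: 1350/1440 × 100 = 93.75%


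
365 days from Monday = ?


Start: Monday (index 0)
(0 + 365) mod 7
= 365 mod 7
= 1
Index 1 → Tuesday

Tuesday


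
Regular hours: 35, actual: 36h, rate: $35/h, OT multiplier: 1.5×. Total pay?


$1277.50

Regular: 35h × $35 = $1225.00
Overtime: 36 - 35 = 1h
OT pay: 1h × $35 × 1.5 = $52.50
Total = $1225.00 + $52.50 = $1277.50


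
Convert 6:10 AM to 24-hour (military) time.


Input: 6:10 AM
AM hour stays: 6

06:10


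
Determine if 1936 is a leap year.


Rules: divisible by 4 AND (not by 100 OR by 400)
1936 ÷ 4 = 484 exactly → divisible by 4
1936 ÷ 100 = 19 remainder 36 → not divisible by 100
Divisible by 4 but not by 100 → leap year

Yes


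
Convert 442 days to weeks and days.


63 weeks 1 days

Weeks: 442 ÷ 7 = 63 remainder 1


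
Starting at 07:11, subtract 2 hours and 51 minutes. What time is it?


Start: 431 minutes from midnight
Subtract: 171 minutes
Remaining: 431 - 171 = 260
Hours: 4, Minutes: 20

04:20


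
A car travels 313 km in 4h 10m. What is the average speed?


Distance: 313 km
Time: 4h 10m = 250 min = 250/60 = 25/6 hours
Speed = 313 ÷ (25/6) = 313 × 6 / 25 = 1878/25 ≈ 75.1 km/h

75.1 km/h


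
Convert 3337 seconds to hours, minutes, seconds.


Hours: 3337 ÷ 3600 = 0 remainder 3337
Minutes: 3337 ÷ 60 = 55 remainder 37
Seconds: 37

0h 55m 37s


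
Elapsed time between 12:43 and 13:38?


0h 55m

End time in minutes: 13×60 + 38 = 818
Start time in minutes: 12×60 + 43 = 763
Difference = 818 - 763 = 55 minutes
= 0 hours 55 minutes


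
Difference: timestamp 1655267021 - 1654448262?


Difference = 1655267021 - 1654448262 = 818759 seconds
In hours: 818759 / 3600 ≈ 227.4
In days: 818759 / 86400 ≈ 9.48

818759 seconds (227.4 hours / 9.48 days)


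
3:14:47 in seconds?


11687 seconds

Hours: 3 × 3600 = 10800
Minutes: 14 × 60 = 840
Seconds: 47
Total = 10800 + 840 + 47 = 11687


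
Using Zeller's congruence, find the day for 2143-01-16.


Wednesday

Zeller's congruence:
q=16, m=13, k=42, j=21
h = (16 + ⌊13×14/5⌋ + 42 + ⌊42/4⌋ + ⌊21/4⌋ - 2×21) mod 7
= (16 + 36 + 42 + 10 + 5 - 42) mod 7
= 67 mod 7 = 4
h=4 → Wednesday


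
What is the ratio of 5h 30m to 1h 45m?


22:7 (3.14)

Duration 1: 330 minutes
Duration 2: 105 minutes
Ratio = 330:105
GCD = 15
Simplified = 22:7
As a decimal: 22/7 ≈ 3.14


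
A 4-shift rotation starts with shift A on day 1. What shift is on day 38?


Shifts: A, B, C, D
Start: A (index 0)
Day 38: (0 + 38 - 1) mod 4
= 37 mod 4
= 1
Index 1 → shift B

Shift B


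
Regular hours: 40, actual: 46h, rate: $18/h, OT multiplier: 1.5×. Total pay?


$882.00

Regular: 40h × $18 = $720.00
Overtime: 46 - 40 = 6h
OT pay: 6h × $18 × 1.5 = $162.00
Total = $720.00 + $162.00 = $882.00


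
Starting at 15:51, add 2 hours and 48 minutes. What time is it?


18:39

Start: 951 minutes from midnight
Add: 168 minutes
Total: 1119 minutes
Hours: 1119 ÷ 60 = 18 remainder 39


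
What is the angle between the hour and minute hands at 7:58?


Hour hand = 7×30 + 58×0.5 = 239.0°
Minute hand = 58×6 = 348°
Difference = |239.0 - 348| = 109.0°

109.0°


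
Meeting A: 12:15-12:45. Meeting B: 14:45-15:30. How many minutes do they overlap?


Meeting A: 735-765 (in minutes from midnight)
Meeting B: 885-930
Overlap start = max(735, 885) = 885
Overlap end = min(765, 930) = 765
Overlap = max(0, 765 - 885) = 0 min

0 minutes


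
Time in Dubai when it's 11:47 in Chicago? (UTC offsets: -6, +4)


Time difference = UTC+4 - UTC-6 = +10 hours
New hour = (11 + 10) mod 24
= 21 mod 24 = 21
Minutes unchanged → 21:47

21:47


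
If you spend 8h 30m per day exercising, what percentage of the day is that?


Time: 510 minutes
Day: 1440 minutes
Percentage = (510/1440) × 100 ≈ 35.4%

35.4%


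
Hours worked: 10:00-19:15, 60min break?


8h 15m (495 minutes)

Total time = (19×60+15) - (10×60+0)
= 1155 - 600 = 555 min
Minus break: 555 - 60 = 495 min
= 8h 15m


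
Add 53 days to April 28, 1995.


Start: April 28, 1995
Add 53 days
April 28 → May 1: 30 - 28 + 1 = 3 days (53 - 3 = 50 left)
May 1 → June 1: 31 - 1 + 1 = 31 days (50 - 31 = 19 left)
June 1 + 19 = June 20, 1995

June 20, 1995


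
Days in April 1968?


Month: April (month 4)
April has 30 days

30 days


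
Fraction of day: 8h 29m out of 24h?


Total minutes: 8×60 + 29 = 509
Day = 24×60 = 1440 minutes
Fraction = 509/1440 ≈ 0.3535
As a percentage: 509/1440 × 100 ≈ 35.35%

0.3535 (35.35%)


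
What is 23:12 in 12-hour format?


Hour: 23
23 - 12 = 11 → PM

11:12 PM


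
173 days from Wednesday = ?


Monday

Start: Wednesday (index 2)
(2 + 173) mod 7
= 175 mod 7
= 0
Index 0 → Monday


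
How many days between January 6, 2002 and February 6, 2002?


31 days

From January 6, 2002 to February 6, 2002
Rest of January 2002: 31 - 6 = 25
Days into February 2002: 6
Total = 25 + 6 = 31 days


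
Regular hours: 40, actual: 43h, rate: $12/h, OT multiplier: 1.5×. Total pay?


Regular: 40h × $12 = $480.00
Overtime: 43 - 40 = 3h
OT pay: 3h × $12 × 1.5 = $54.00
Total = $480.00 + $54.00 = $534.00

$534.00


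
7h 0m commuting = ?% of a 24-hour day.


Time: 420 minutes
Day: 1440 minutes
Percentage = (420/1440) × 100 ≈ 29.2%

29.2%


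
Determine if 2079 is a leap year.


No

Rules: divisible by 4 AND (not by 100 OR by 400)
2079 ÷ 4 = 519 remainder 3 → not divisible by 4
Not divisible by 4 → not a leap year


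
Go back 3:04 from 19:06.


16:02

Start: 1146 minutes from midnight
Subtract: 184 minutes
Remaining: 1146 - 184 = 962
Hours: 16, Minutes: 2


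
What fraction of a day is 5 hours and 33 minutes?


0.2313 (23.13%)

Total minutes: 5×60 + 33 = 333
Day = 24×60 = 1440 minutes
Fraction = 333/1440 ≈ 0.2313
As a percentage: 333/1440 × 100 ≈ 23.13%


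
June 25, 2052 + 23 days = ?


Start: June 25, 2052
Add 23 days
June 25 → July 1: 30 - 25 + 1 = 6 days (23 - 6 = 17 left)
July 1 + 17 = July 18, 2052

July 18, 2052


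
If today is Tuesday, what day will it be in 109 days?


Saturday

Start: Tuesday (index 1)
(1 + 109) mod 7
= 110 mod 7
= 5
Index 5 → Saturday


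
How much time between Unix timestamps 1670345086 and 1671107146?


Difference = 1671107146 - 1670345086 = 762060 seconds
In hours: 762060 / 3600 ≈ 211.7
In days: 762060 / 86400 ≈ 8.82

762060 seconds (211.7 hours / 8.82 days)


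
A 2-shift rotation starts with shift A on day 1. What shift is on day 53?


Shift A

Shifts: A, B
Start: A (index 0)
Day 53: (0 + 53 - 1) mod 2
= 52 mod 2
= 0
Index 0 → shift A


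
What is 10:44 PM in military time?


Input: 10:44 PM
PM: 10 + 12 = 22

22:44


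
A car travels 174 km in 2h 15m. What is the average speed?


Distance: 174 km
Time: 2h 15m = 135 min = 135/60 = 9/4 hours
Speed = 174 ÷ (9/4) = 174 × 4 / 9 = 696/9 ≈ 77.3 km/h

77.3 km/h


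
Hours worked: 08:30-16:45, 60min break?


7h 15m (435 minutes)

Total time = (16×60+45) - (8×60+30)
= 1005 - 510 = 495 min
Minus break: 495 - 60 = 435 min
= 7h 15m
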